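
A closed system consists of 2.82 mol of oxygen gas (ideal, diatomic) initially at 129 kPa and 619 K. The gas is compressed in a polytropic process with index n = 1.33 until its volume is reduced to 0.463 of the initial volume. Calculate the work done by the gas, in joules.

V₁ = nRT₁/P₁ = 2.82×8.314×619/129 = 113 L.
Polytropic n=1.33: T₂ = T₁(V₁/V₂)^(n−1) = 619×(2.16)^0.33 = 798 K; P₂ = P₁(V₁/V₂)^n = 359 kPa.
W = (P₁V₁−P₂V₂)/(n−1) = (129×113−359×52.1)/0.33 = -12700 J.

-12700 J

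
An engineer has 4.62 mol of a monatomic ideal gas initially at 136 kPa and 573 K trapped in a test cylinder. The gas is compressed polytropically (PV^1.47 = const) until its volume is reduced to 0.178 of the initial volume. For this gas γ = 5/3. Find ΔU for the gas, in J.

41300 J

V₁ = nRT₁/P₁ = 4.62×8.314×573/136 = 162 L.
Polytropic n=1.47: T₂ = T₁(V₁/V₂)^(n−1) = 573×(5.62)^0.47 = 1290 K; P₂ = P₁(V₁/V₂)^n = 1720 kPa.
For an ideal gas ΔU = nCvΔT with Cv = (3/2)R = 12.5 J/(mol·K).
ΔU = 4.62×12.5×(1290−573) = 41300 J.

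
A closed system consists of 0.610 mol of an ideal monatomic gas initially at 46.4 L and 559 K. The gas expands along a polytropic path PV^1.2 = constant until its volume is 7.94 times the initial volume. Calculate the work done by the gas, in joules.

4810 J

P₁ = nRT₁/V₁ = 0.610×8.314×559/46.4 = 61.1 kPa.
Polytropic n=1.2: T₂ = T₁(V₁/V₂)^(n−1) = 559×(0.126)^0.20 = 369 K; P₂ = P₁(V₁/V₂)^n = 5.08 kPa.
W = (P₁V₁−P₂V₂)/(n−1) = (61.1×46.4−5.08×368)/0.20 = 4810 J.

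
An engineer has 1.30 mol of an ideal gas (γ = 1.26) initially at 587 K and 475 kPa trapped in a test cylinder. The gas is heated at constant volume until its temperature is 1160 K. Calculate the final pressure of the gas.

939 kPa

V₁ = nRT₁/P₁ = 1.30×8.314×587/475 = 13.4 L.
Isochoric: V stays 13.4 L; P/T = const ⇒ T₂ = 1160 K, P₂ = 939 kPa.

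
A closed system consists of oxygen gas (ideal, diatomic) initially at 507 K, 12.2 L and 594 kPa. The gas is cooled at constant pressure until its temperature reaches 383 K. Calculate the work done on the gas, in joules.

n = P₁V₁/(RT₁) = 594×12.2/(8.314×507) = 1.72 mol.
Isobaric: P stays 594 kPa; V/T = const ⇒ T₂ = 383 K, V₂ = 9.22 L.
W = PΔV = 594×(9.22−12.2) kPa·L = -1770 J.
Work done on the gas = −W_by = 1770 J.

1770 J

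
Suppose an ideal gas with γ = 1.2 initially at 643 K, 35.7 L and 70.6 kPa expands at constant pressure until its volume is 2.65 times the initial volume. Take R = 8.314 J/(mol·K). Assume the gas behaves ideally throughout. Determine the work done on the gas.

n = P₁V₁/(RT₁) = 70.6×35.7/(8.314×643) = 0.471 mol.
Isobaric: P stays 70.6 kPa; V/T = const ⇒ T₂ = 1700 K, V₂ = 94.6 L.
W = PΔV = 70.6×(94.6−35.7) kPa·L = 4160 J.
Work done on the gas = −W_by = -4160 J.

-4160 J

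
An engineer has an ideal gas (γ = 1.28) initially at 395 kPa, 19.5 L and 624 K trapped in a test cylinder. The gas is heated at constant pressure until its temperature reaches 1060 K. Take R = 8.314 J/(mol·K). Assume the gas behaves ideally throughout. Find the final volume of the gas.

33.1 L

Isobaric: P stays 395 kPa; V/T = const ⇒ T₂ = 1060 K, V₂ = 33.1 L.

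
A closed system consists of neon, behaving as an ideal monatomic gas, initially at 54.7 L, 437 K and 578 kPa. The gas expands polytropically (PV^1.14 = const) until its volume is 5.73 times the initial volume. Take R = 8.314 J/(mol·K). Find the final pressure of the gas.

Polytropic n=1.14: T₂ = T₁(V₁/V₂)^(n−1) = 437×(0.175)^0.14 = 342 K; P₂ = P₁(V₁/V₂)^n = 79.0 kPa.

79.0 kPa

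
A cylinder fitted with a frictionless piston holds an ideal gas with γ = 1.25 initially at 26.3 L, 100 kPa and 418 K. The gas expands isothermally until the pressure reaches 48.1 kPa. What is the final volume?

54.7 L

Isothermal: T stays 418 K; PV = const ⇒ V₂ = 54.7 L, P₂ = 48.1 kPa.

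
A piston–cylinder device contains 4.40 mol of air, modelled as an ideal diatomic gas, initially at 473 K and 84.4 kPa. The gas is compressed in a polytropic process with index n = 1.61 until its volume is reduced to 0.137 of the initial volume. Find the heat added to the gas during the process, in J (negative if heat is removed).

V₁ = nRT₁/P₁ = 4.40×8.314×473/84.4 = 205 L.
Polytropic n=1.61: T₂ = T₁(V₁/V₂)^(n−1) = 473×(7.30)^0.61 = 1590 K; P₂ = P₁(V₁/V₂)^n = 2070 kPa.
W = (P₁V₁−P₂V₂)/(n−1) = (84.4×205−2070×28.1)/0.61 = -67000 J.
ΔU = nCvΔT = 4.40×20.8×(1590−473) = 102000 J.
Q = ΔU + W = 35200 J.

35200 J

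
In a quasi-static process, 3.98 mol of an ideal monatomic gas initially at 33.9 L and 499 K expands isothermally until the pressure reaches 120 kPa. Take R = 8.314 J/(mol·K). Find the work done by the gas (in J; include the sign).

23100 J

P₁ = nRT₁/V₁ = 3.98×8.314×499/33.9 = 487 kPa.
Isothermal: T stays 499 K; PV = const ⇒ V₂ = 138 L, P₂ = 120 kPa.
W = nRT ln(V₂/V₁) = 3.98×8.314×499×ln(4.06) = 23100 J.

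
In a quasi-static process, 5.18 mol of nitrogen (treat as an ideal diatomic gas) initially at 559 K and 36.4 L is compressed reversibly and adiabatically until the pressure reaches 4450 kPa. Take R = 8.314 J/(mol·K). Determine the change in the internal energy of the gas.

43600 J

P₁ = nRT₁/V₁ = 5.18×8.314×559/36.4 = 661 kPa.
Adiabatic: T₂/T₁ = (P₂/P₁)^((γ−1)/γ) ⇒ T₂ = 559×(6.73)^0.286 = 964 K; V₂ = 9.33 L.
For an ideal gas ΔU = nCvΔT with Cv = (5/2)R = 20.8 J/(mol·K).
ΔU = 5.18×20.8×(964−559) = 43600 J.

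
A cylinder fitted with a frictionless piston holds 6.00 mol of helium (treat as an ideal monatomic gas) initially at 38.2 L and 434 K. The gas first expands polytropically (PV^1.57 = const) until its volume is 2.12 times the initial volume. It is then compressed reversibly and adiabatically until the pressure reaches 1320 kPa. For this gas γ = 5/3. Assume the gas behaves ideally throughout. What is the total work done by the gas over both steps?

-13200 J

P₁ = nRT₁/V₁ = 6.00×8.314×434/38.2 = 567 kPa.
Step 1 — Polytropic n=1.57: T₂ = T₁(V₁/V₂)^(n−1) = 434×(0.472)^0.57 = 283 K; P₂ = P₁(V₁/V₂)^n = 174 kPa.
W = (P₁V₁−P₂V₂)/(n−1) = (567×38.2−174×81.0)/0.57 = 13200 J.
ΔU = nCvΔT = 6.00×12.5×(283−434) = -11300 J.
Q = ΔU + W = 1920 J.
State after step 1: P = 174 kPa, V = 81.0 L, T = 283 K.
Step 2 — Adiabatic: T₂/T₁ = (P₂/P₁)^((γ−1)/γ) ⇒ T₂ = 283×(7.58)^0.400 = 636 K; V₂ = 24.0 L.
ΔU = nCvΔT = 6.00×12.5×(636−283) = 26400 J.
Q = 0 for an adiabatic process, so W = −ΔU = -26400 J.
Net over both steps: W = -13200 J, Q = 1920 J, ΔU = 15100 J.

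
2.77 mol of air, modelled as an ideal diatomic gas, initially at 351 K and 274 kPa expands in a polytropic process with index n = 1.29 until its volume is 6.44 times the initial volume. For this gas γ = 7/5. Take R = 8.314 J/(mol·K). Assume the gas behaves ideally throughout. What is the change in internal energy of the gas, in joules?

-8430 J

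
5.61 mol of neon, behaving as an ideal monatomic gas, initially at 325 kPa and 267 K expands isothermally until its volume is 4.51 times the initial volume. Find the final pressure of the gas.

72.1 kPa

V₁ = nRT₁/P₁ = 5.61×8.314×267/325 = 38.3 L.
Isothermal: T stays 267 K; PV = const ⇒ V₂ = 173 L, P₂ = 72.1 kPa.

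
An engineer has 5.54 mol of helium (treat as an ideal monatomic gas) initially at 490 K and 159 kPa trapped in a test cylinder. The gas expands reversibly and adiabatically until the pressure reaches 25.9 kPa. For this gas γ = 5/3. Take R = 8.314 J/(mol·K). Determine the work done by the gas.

V₁ = nRT₁/P₁ = 5.54×8.314×490/159 = 142 L.
Adiabatic: T₂/T₁ = (P₂/P₁)^((γ−1)/γ) ⇒ T₂ = 490×(0.163)^0.400 = 237 K; V₂ = 422 L.
ΔU = nCvΔT = 5.54×12.5×(237−490) = -17500 J.
Q = 0 for an adiabatic process, so W = −ΔU = 17500 J.

17500 J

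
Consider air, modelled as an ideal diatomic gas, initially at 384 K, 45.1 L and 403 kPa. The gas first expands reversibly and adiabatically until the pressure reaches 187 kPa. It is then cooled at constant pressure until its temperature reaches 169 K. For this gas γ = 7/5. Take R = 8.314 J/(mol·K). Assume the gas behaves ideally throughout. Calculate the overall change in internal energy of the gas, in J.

n = P₁V₁/(RT₁) = 403×45.1/(8.314×384) = 5.69 mol.
Step 1 — Adiabatic: T₂/T₁ = (P₂/P₁)^((γ−1)/γ) ⇒ T₂ = 384×(0.464)^0.286 = 308 K; V₂ = 78.0 L.
ΔU = nCvΔT = 5.69×20.8×(308−384) = -8950 J.
Q = 0 for an adiabatic process, so W = −ΔU = 8950 J.
State after step 1: P = 187 kPa, V = 78.0 L, T = 308 K.
Step 2 — Isobaric: P stays 187 kPa; V/T = const ⇒ T₂ = 169 K, V₂ = 42.8 L.
W = PΔV = 187×(42.8−78.0) kPa·L = -6600 J.
ΔU = nCvΔT = 5.69×20.8×(169−308) = -16500 J.
Q = ΔU + W = nCpΔT = -23100 J.
Net over both steps: W = 2350 J, Q = -23100 J, ΔU = -25400 J.

-25400 J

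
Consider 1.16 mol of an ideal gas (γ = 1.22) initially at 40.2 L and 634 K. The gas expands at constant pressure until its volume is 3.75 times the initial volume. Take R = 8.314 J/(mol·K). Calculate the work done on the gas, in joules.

P₁ = nRT₁/V₁ = 1.16×8.314×634/40.2 = 152 kPa.
Isobaric: P stays 152 kPa; V/T = const ⇒ T₂ = 2380 K, V₂ = 151 L.
W = PΔV = 152×(151−40.2) kPa·L = 16800 J.
Work done on the gas = −W_by = -16800 J.

-16800 J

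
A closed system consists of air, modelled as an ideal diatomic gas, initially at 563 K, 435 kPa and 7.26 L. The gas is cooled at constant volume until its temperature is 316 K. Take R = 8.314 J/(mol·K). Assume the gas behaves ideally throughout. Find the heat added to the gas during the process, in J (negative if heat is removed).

n = P₁V₁/(RT₁) = 435×7.26/(8.314×563) = 0.675 mol.
Isochoric: V stays 7.26 L; P/T = const ⇒ T₂ = 316 K, P₂ = 244 kPa.
W = 0 (no volume change).
ΔU = nCvΔT = 0.675×20.8×(316−563) = -3460 J.
Q = ΔU = -3460 J.

-3460 J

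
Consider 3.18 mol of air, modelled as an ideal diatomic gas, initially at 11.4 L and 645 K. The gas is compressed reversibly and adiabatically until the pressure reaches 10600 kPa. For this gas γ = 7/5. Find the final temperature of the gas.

P₁ = nRT₁/V₁ = 3.18×8.314×645/11.4 = 1500 kPa.
Adiabatic: T₂/T₁ = (P₂/P₁)^((γ−1)/γ) ⇒ T₂ = 645×(7.09)^0.286 = 1130 K; V₂ = 2.81 L.

1130 K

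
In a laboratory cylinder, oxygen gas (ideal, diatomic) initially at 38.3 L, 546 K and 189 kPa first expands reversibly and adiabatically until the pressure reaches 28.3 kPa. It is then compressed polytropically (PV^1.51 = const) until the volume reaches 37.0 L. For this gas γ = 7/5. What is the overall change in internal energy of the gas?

3290 J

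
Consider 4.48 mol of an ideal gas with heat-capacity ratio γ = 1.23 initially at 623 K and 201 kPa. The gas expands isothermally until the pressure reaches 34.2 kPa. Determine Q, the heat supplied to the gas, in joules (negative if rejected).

V₁ = nRT₁/P₁ = 4.48×8.314×623/201 = 115 L.
Isothermal: T stays 623 K; PV = const ⇒ V₂ = 679 L, P₂ = 34.2 kPa.
ΔU = 0 (ideal gas, T constant).
W = nRT ln(V₂/V₁) = 4.48×8.314×623×ln(5.88) = 41100 J.
Q = ΔU + W = 41100 J.

41100 J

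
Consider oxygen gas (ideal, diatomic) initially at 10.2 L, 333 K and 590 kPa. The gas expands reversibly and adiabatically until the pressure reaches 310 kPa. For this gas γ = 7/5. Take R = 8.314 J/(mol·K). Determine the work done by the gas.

2530 J

n = P₁V₁/(RT₁) = 590×10.2/(8.314×333) = 2.17 mol.
Adiabatic: T₂/T₁ = (P₂/P₁)^((γ−1)/γ) ⇒ T₂ = 333×(0.525)^0.286 = 277 K; V₂ = 16.2 L.
ΔU = nCvΔT = 2.17×20.8×(277−333) = -2530 J.
Q = 0 for an adiabatic process, so W = −ΔU = 2530 J.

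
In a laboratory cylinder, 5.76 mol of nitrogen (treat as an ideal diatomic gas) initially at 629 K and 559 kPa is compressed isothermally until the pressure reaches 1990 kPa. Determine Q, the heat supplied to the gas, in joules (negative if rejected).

V₁ = nRT₁/P₁ = 5.76×8.314×629/559 = 53.9 L.
Isothermal: T stays 629 K; PV = const ⇒ V₂ = 15.1 L, P₂ = 1990 kPa.
ΔU = 0 (ideal gas, T constant).
W = nRT ln(V₂/V₁) = 5.76×8.314×629×ln(0.281) = -38200 J.
Q = ΔU + W = -38200 J.

-38200 J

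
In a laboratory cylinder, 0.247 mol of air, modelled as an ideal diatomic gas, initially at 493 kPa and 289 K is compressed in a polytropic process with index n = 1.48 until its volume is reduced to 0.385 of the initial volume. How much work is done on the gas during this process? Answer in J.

719 J

V₁ = nRT₁/P₁ = 0.247×8.314×289/493 = 1.20 L.
Polytropic n=1.48: T₂ = T₁(V₁/V₂)^(n−1) = 289×(2.60)^0.48 = 457 K; P₂ = P₁(V₁/V₂)^n = 2020 kPa.
W = (P₁V₁−P₂V₂)/(n−1) = (493×1.20−2020×0.463)/0.48 = -719 J.
Work done on the gas = −W_by = 719 J.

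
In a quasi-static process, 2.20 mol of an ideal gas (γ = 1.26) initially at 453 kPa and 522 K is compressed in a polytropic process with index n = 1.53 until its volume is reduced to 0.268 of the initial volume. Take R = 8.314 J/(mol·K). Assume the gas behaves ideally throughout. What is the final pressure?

V₁ = nRT₁/P₁ = 2.20×8.314×522/453 = 21.1 L.
Polytropic n=1.53: T₂ = T₁(V₁/V₂)^(n−1) = 522×(3.73)^0.53 = 1050 K; P₂ = P₁(V₁/V₂)^n = 3400 kPa.

3400 kPa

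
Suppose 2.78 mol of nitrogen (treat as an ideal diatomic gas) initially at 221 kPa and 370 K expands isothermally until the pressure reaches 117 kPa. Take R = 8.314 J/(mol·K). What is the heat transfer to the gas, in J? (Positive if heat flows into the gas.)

5440 J

V₁ = nRT₁/P₁ = 2.78×8.314×370/221 = 38.7 L.
Isothermal: T stays 370 K; PV = const ⇒ V₂ = 73.1 L, P₂ = 117 kPa.
ΔU = 0 (ideal gas, T constant).
W = nRT ln(V₂/V₁) = 2.78×8.314×370×ln(1.89) = 5440 J.
Q = ΔU + W = 5440 J.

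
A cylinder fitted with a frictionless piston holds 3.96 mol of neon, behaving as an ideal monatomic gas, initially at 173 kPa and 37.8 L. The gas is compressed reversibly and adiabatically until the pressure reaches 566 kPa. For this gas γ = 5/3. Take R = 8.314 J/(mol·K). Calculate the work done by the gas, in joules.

T₁ = P₁V₁/(nR) = 173×37.8/(3.96×8.314) = 199 K.
Adiabatic: T₂/T₁ = (P₂/P₁)^((γ−1)/γ) ⇒ T₂ = 199×(3.27)^0.400 = 319 K; V₂ = 18.6 L.
ΔU = nCvΔT = 3.96×12.5×(319−199) = 5950 J.
Q = 0 for an adiabatic process, so W = −ΔU = -5950 J.

-5950 J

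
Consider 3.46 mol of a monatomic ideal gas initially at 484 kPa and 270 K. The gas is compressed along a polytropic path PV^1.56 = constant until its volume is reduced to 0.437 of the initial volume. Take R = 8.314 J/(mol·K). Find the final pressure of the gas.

1760 kPa

V₁ = nRT₁/P₁ = 3.46×8.314×270/484 = 16.0 L.
Polytropic n=1.56: T₂ = T₁(V₁/V₂)^(n−1) = 270×(2.29)^0.56 = 429 K; P₂ = P₁(V₁/V₂)^n = 1760 kPa.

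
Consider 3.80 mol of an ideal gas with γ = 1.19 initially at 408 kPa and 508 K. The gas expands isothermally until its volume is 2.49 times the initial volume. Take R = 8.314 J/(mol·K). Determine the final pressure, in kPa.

164 kPa

V₁ = nRT₁/P₁ = 3.80×8.314×508/408 = 39.3 L.
Isothermal: T stays 508 K; PV = const ⇒ V₂ = 97.9 L, P₂ = 164 kPa.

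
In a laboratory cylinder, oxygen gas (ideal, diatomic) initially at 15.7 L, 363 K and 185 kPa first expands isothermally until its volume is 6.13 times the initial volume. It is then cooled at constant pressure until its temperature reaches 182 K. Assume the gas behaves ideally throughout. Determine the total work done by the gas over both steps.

3820 J

n = P₁V₁/(RT₁) = 185×15.7/(8.314×363) = 0.962 mol.
Step 1 — Isothermal: T stays 363 K; PV = const ⇒ V₂ = 96.2 L, P₂ = 30.2 kPa.
ΔU = 0 (ideal gas, T constant).
W = nRT ln(V₂/V₁) = 0.962×8.314×363×ln(6.13) = 5270 J.
Q = ΔU + W = 5270 J.
State after step 1: P = 30.2 kPa, V = 96.2 L, T = 363 K.
Step 2 — Isobaric: P stays 30.2 kPa; V/T = const ⇒ T₂ = 182 K, V₂ = 48.3 L.
W = PΔV = 30.2×(48.3−96.2) kPa·L = -1450 J.
ΔU = nCvΔT = 0.962×20.8×(182−363) = -3620 J.
Q = ΔU + W = nCpΔT = -5070 J.
Net over both steps: W = 3820 J, Q = 198 J, ΔU = -3620 J.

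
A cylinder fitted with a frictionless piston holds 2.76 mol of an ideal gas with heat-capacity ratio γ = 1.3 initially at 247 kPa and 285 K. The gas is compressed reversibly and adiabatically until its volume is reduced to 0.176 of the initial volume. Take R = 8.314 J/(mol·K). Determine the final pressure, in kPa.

2360 kPa

V₁ = nRT₁/P₁ = 2.76×8.314×285/247 = 26.5 L.
Adiabatic: TV^(γ−1) = const ⇒ T₂ = 285×(5.68)^0.300 = 480 K; PV^γ = const ⇒ P₂ = 2360 kPa.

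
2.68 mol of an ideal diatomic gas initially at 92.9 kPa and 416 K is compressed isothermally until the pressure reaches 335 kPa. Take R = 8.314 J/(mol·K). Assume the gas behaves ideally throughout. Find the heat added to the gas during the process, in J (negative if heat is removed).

-11900 J

V₁ = nRT₁/P₁ = 2.68×8.314×416/92.9 = 99.8 L.
Isothermal: T stays 416 K; PV = const ⇒ V₂ = 27.7 L, P₂ = 335 kPa.
ΔU = 0 (ideal gas, T constant).
W = nRT ln(V₂/V₁) = 2.68×8.314×416×ln(0.277) = -11900 J.
Q = ΔU + W = -11900 J.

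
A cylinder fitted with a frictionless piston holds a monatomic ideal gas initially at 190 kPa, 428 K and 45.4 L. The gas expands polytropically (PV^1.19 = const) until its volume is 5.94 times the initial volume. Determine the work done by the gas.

n = P₁V₁/(RT₁) = 190×45.4/(8.314×428) = 2.42 mol.
Polytropic n=1.19: T₂ = T₁(V₁/V₂)^(n−1) = 428×(0.168)^0.19 = 305 K; P₂ = P₁(V₁/V₂)^n = 22.8 kPa.
W = (P₁V₁−P₂V₂)/(n−1) = (190×45.4−22.8×270)/0.19 = 13000 J.

13000 J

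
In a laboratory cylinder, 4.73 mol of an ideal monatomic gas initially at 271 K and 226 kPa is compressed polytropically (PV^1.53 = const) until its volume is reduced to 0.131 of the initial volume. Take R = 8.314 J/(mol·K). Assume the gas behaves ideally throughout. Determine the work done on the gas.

38900 J

V₁ = nRT₁/P₁ = 4.73×8.314×271/226 = 47.2 L.
Polytropic n=1.53: T₂ = T₁(V₁/V₂)^(n−1) = 271×(7.63)^0.53 = 796 K; P₂ = P₁(V₁/V₂)^n = 5070 kPa.
W = (P₁V₁−P₂V₂)/(n−1) = (226×47.2−5070×6.18)/0.53 = -38900 J.
Work done on the gas = −W_by = 38900 J.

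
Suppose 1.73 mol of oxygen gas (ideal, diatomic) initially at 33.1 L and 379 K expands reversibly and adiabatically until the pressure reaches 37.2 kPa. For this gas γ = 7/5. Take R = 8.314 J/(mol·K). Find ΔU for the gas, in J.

-4720 J

P₁ = nRT₁/V₁ = 1.73×8.314×379/33.1 = 165 kPa.
Adiabatic: T₂/T₁ = (P₂/P₁)^((γ−1)/γ) ⇒ T₂ = 379×(0.226)^0.286 = 248 K; V₂ = 95.8 L.
For an ideal gas ΔU = nCvΔT with Cv = (5/2)R = 20.8 J/(mol·K).
ΔU = 1.73×20.8×(248−379) = -4720 J.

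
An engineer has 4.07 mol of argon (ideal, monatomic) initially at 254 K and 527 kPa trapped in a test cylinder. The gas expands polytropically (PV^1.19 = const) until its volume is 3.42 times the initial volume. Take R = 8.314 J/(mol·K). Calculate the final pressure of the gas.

122 kPa

V₁ = nRT₁/P₁ = 4.07×8.314×254/527 = 16.3 L.
Polytropic n=1.19: T₂ = T₁(V₁/V₂)^(n−1) = 254×(0.292)^0.19 = 201 K; P₂ = P₁(V₁/V₂)^n = 122 kPa.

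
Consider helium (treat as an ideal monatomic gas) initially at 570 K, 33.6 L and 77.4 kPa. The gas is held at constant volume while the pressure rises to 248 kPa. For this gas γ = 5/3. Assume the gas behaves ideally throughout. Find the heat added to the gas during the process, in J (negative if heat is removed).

8600 J

n = P₁V₁/(RT₁) = 77.4×33.6/(8.314×570) = 0.549 mol.
Isochoric: V stays 33.6 L; P/T = const ⇒ T₂ = 1830 K, P₂ = 248 kPa.
W = 0 (no volume change).
ΔU = nCvΔT = 0.549×12.5×(1830−570) = 8600 J.
Q = ΔU = 8600 J.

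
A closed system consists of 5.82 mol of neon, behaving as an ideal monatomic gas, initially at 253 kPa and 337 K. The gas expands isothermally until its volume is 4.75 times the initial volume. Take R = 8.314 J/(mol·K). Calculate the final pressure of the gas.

V₁ = nRT₁/P₁ = 5.82×8.314×337/253 = 64.5 L.
Isothermal: T stays 337 K; PV = const ⇒ V₂ = 306 L, P₂ = 53.3 kPa.

53.3 kPa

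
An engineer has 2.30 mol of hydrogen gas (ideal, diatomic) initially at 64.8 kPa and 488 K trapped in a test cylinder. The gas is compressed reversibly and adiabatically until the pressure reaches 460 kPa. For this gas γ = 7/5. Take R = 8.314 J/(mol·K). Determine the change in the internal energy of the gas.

17500 J

V₁ = nRT₁/P₁ = 2.30×8.314×488/64.8 = 144 L.
Adiabatic: T₂/T₁ = (P₂/P₁)^((γ−1)/γ) ⇒ T₂ = 488×(7.10)^0.286 = 854 K; V₂ = 35.5 L.
For an ideal gas ΔU = nCvΔT with Cv = (5/2)R = 20.8 J/(mol·K).
ΔU = 2.30×20.8×(854−488) = 17500 J.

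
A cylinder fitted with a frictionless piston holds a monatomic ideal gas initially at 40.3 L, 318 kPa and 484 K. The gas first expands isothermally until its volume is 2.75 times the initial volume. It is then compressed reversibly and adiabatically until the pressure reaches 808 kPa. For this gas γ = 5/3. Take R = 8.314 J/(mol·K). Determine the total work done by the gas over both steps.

-9650 J

n = P₁V₁/(RT₁) = 318×40.3/(8.314×484) = 3.18 mol.
Step 1 — Isothermal: T stays 484 K; PV = const ⇒ V₂ = 111 L, P₂ = 116 kPa.
ΔU = 0 (ideal gas, T constant).
W = nRT ln(V₂/V₁) = 3.18×8.314×484×ln(2.75) = 13000 J.
Q = ΔU + W = 13000 J.
State after step 1: P = 116 kPa, V = 111 L, T = 484 K.
Step 2 — Adiabatic: T₂/T₁ = (P₂/P₁)^((γ−1)/γ) ⇒ T₂ = 484×(6.99)^0.400 = 1050 K; V₂ = 34.5 L.
ΔU = nCvΔT = 3.18×12.5×(1050−484) = 22600 J.
Q = 0 for an adiabatic process, so W = −ΔU = -22600 J.
Net over both steps: W = -9650 J, Q = 13000 J, ΔU = 22600 J.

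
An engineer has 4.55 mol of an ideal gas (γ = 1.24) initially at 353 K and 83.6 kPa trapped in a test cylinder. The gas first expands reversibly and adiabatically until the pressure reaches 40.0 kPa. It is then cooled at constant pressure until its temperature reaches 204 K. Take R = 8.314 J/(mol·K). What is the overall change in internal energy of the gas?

-23500 J

V₁ = nRT₁/P₁ = 4.55×8.314×353/83.6 = 160 L.
Step 1 — Adiabatic: T₂/T₁ = (P₂/P₁)^((γ−1)/γ) ⇒ T₂ = 353×(0.478)^0.194 = 306 K; V₂ = 289 L.
ΔU = nCvΔT = 4.55×34.6×(306−353) = -7400 J.
Q = 0 for an adiabatic process, so W = −ΔU = 7400 J.
State after step 1: P = 40.0 kPa, V = 289 L, T = 306 K.
Step 2 — Isobaric: P stays 40.0 kPa; V/T = const ⇒ T₂ = 204 K, V₂ = 193 L.
W = PΔV = 40.0×(193−289) kPa·L = -3860 J.
ΔU = nCvΔT = 4.55×34.6×(204−306) = -16100 J.
Q = ΔU + W = nCpΔT = -19900 J.
Net over both steps: W = 3540 J, Q = -19900 J, ΔU = -23500 J.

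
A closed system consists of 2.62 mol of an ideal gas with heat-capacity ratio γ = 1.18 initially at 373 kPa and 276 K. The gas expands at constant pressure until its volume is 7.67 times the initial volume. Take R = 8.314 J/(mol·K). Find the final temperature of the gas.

2120 K

V₁ = nRT₁/P₁ = 2.62×8.314×276/373 = 16.1 L.
Isobaric: P stays 373 kPa; V/T = const ⇒ T₂ = 2120 K, V₂ = 124 L.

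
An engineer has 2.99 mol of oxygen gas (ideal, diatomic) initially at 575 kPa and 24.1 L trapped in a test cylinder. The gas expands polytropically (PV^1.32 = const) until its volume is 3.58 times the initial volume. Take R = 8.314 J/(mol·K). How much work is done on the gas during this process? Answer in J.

T₁ = P₁V₁/(nR) = 575×24.1/(2.99×8.314) = 557 K.
Polytropic n=1.32: T₂ = T₁(V₁/V₂)^(n−1) = 557×(0.279)^0.32 = 371 K; P₂ = P₁(V₁/V₂)^n = 107 kPa.
W = (P₁V₁−P₂V₂)/(n−1) = (575×24.1−107×86.3)/0.32 = 14500 J.
Work done on the gas = −W_by = -14500 J.

-14500 J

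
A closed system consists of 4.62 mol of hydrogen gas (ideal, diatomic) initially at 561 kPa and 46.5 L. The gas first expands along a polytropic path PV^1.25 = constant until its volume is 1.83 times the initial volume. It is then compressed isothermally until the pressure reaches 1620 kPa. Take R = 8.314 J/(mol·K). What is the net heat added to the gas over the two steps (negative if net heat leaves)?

-35200 J

T₁ = P₁V₁/(nR) = 561×46.5/(4.62×8.314) = 679 K.
Step 1 — Polytropic n=1.25: T₂ = T₁(V₁/V₂)^(n−1) = 679×(0.546)^0.25 = 584 K; P₂ = P₁(V₁/V₂)^n = 264 kPa.
W = (P₁V₁−P₂V₂)/(n−1) = (561×46.5−264×85.1)/0.25 = 14600 J.
ΔU = nCvΔT = 4.62×20.8×(584−679) = -9140 J.
Q = ΔU + W = 5490 J.
State after step 1: P = 264 kPa, V = 85.1 L, T = 584 K.
Step 2 — Isothermal: T stays 584 K; PV = const ⇒ V₂ = 13.8 L, P₂ = 1620 kPa.
ΔU = 0 (ideal gas, T constant).
W = nRT ln(V₂/V₁) = 4.62×8.314×584×ln(0.163) = -40700 J.
Q = ΔU + W = -40700 J.
Net over both steps: W = -26100 J, Q = -35200 J, ΔU = -9140 J.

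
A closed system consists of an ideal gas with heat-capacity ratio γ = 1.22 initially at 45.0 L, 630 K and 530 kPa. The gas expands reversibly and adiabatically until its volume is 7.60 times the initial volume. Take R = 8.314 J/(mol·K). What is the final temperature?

Adiabatic: TV^(γ−1) = const ⇒ T₂ = 630×(0.132)^0.220 = 403 K; PV^γ = const ⇒ P₂ = 44.6 kPa.

403 K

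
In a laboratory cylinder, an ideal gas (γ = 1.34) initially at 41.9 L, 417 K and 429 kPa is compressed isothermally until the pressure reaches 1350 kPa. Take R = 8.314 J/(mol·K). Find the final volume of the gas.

Isothermal: T stays 417 K; PV = const ⇒ V₂ = 13.3 L, P₂ = 1350 kPa.

13.3 L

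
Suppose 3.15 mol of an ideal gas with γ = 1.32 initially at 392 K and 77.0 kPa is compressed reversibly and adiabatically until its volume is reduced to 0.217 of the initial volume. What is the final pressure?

579 kPa

V₁ = nRT₁/P₁ = 3.15×8.314×392/77.0 = 133 L.
Adiabatic: TV^(γ−1) = const ⇒ T₂ = 392×(4.61)^0.320 = 639 K; PV^γ = const ⇒ P₂ = 579 kPa.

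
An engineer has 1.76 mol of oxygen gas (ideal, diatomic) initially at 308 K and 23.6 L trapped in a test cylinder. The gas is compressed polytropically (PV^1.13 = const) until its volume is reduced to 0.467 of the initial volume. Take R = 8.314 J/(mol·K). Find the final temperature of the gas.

P₁ = nRT₁/V₁ = 1.76×8.314×308/23.6 = 191 kPa.
Polytropic n=1.13: T₂ = T₁(V₁/V₂)^(n−1) = 308×(2.14)^0.13 = 340 K; P₂ = P₁(V₁/V₂)^n = 451 kPa.

340 K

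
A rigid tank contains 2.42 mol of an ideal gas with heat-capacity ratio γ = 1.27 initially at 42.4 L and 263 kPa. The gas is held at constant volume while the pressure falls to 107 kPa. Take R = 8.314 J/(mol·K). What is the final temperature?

T₁ = P₁V₁/(nR) = 263×42.4/(2.42×8.314) = 554 K.
Isochoric: V stays 42.4 L; P/T = const ⇒ T₂ = 225 K, P₂ = 107 kPa.

225 K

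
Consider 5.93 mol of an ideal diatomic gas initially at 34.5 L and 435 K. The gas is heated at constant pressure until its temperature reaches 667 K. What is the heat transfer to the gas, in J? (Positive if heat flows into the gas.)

P₁ = nRT₁/V₁ = 5.93×8.314×435/34.5 = 622 kPa.
Isobaric: P stays 622 kPa; V/T = const ⇒ T₂ = 667 K, V₂ = 52.9 L.
W = PΔV = 622×(52.9−34.5) kPa·L = 11400 J.
ΔU = nCvΔT = 5.93×20.8×(667−435) = 28600 J.
Q = ΔU + W = nCpΔT = 40000 J.

40000 J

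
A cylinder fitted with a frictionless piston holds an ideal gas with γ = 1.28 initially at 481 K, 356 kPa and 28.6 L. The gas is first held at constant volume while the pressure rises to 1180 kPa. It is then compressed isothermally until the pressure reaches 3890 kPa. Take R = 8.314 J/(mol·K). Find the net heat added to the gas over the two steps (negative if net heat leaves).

43900 J

n = P₁V₁/(RT₁) = 356×28.6/(8.314×481) = 2.55 mol.
Step 1 — Isochoric: V stays 28.6 L; P/T = const ⇒ T₂ = 1590 K, P₂ = 1180 kPa.
W = 0 (no volume change).
ΔU = nCvΔT = 2.55×29.7×(1590−481) = 84200 J.
Q = ΔU = 84200 J.
State after step 1: P = 1180 kPa, V = 28.6 L, T = 1590 K.
Step 2 — Isothermal: T stays 1590 K; PV = const ⇒ V₂ = 8.68 L, P₂ = 3890 kPa.
ΔU = 0 (ideal gas, T constant).
W = nRT ln(V₂/V₁) = 2.55×8.314×1590×ln(0.303) = -40300 J.
Q = ΔU + W = -40300 J.
Net over both steps: W = -40300 J, Q = 43900 J, ΔU = 84200 J.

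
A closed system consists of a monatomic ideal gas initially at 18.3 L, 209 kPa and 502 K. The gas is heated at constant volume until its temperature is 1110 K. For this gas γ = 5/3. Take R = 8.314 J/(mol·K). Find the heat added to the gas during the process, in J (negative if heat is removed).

n = P₁V₁/(RT₁) = 209×18.3/(8.314×502) = 0.916 mol.
Isochoric: V stays 18.3 L; P/T = const ⇒ T₂ = 1110 K, P₂ = 462 kPa.
W = 0 (no volume change).
ΔU = nCvΔT = 0.916×12.5×(1110−502) = 6950 J.
Q = ΔU = 6950 J.

6950 J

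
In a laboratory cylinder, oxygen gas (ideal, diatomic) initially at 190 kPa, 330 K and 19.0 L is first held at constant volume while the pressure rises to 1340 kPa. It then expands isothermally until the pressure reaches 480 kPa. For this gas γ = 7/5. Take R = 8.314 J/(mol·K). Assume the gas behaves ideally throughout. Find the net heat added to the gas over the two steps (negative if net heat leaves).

n = P₁V₁/(RT₁) = 190×19.0/(8.314×330) = 1.32 mol.
Step 1 — Isochoric: V stays 19.0 L; P/T = const ⇒ T₂ = 2330 K, P₂ = 1340 kPa.
W = 0 (no volume change).
ΔU = nCvΔT = 1.32×20.8×(2330−330) = 54600 J.
Q = ΔU = 54600 J.
State after step 1: P = 1340 kPa, V = 19.0 L, T = 2330 K.
Step 2 — Isothermal: T stays 2330 K; PV = const ⇒ V₂ = 53.0 L, P₂ = 480 kPa.
ΔU = 0 (ideal gas, T constant).
W = nRT ln(V₂/V₁) = 1.32×8.314×2330×ln(2.79) = 26100 J.
Q = ΔU + W = 26100 J.
Net over both steps: W = 26100 J, Q = 80800 J, ΔU = 54600 J.

80800 J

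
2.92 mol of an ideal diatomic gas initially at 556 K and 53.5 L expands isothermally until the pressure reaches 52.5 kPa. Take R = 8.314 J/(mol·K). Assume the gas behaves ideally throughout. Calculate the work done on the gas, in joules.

P₁ = nRT₁/V₁ = 2.92×8.314×556/53.5 = 252 kPa.
Isothermal: T stays 556 K; PV = const ⇒ V₂ = 257 L, P₂ = 52.5 kPa.
W = nRT ln(V₂/V₁) = 2.92×8.314×556×ln(4.81) = 21200 J.
Work done on the gas = −W_by = -21200 J.

-21200 J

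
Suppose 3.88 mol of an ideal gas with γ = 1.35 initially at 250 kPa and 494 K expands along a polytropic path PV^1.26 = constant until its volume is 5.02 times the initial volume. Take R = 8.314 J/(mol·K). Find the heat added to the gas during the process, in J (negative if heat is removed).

V₁ = nRT₁/P₁ = 3.88×8.314×494/250 = 63.7 L.
Polytropic n=1.26: T₂ = T₁(V₁/V₂)^(n−1) = 494×(0.199)^0.26 = 325 K; P₂ = P₁(V₁/V₂)^n = 32.7 kPa.
W = (P₁V₁−P₂V₂)/(n−1) = (250×63.7−32.7×320)/0.26 = 21000 J.
ΔU = nCvΔT = 3.88×23.8×(325−494) = -15600 J.
Q = ΔU + W = 5400 J.

5400 J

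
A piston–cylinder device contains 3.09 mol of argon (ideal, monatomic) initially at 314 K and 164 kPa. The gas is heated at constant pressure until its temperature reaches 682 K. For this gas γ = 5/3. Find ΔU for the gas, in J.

14200 J

V₁ = nRT₁/P₁ = 3.09×8.314×314/164 = 49.2 L.
Isobaric: P stays 164 kPa; V/T = const ⇒ T₂ = 682 K, V₂ = 107 L.
For an ideal gas ΔU = nCvΔT with Cv = (3/2)R = 12.5 J/(mol·K).
ΔU = 3.09×12.5×(682−314) = 14200 J.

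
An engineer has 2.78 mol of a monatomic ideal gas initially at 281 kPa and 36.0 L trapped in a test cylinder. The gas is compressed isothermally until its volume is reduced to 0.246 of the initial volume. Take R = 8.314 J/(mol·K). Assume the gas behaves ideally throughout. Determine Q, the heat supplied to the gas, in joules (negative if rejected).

-14200 J

T₁ = P₁V₁/(nR) = 281×36.0/(2.78×8.314) = 438 K.
Isothermal: T stays 438 K; PV = const ⇒ V₂ = 8.86 L, P₂ = 1140 kPa.
ΔU = 0 (ideal gas, T constant).
W = nRT ln(V₂/V₁) = 2.78×8.314×438×ln(0.246) = -14200 J.
Q = ΔU + W = -14200 J.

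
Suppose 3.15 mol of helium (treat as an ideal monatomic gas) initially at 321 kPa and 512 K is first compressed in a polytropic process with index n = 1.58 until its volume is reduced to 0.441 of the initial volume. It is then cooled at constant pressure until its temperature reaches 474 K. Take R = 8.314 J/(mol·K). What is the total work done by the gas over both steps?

V₁ = nRT₁/P₁ = 3.15×8.314×512/321 = 41.8 L.
Step 1 — Polytropic n=1.58: T₂ = T₁(V₁/V₂)^(n−1) = 512×(2.27)^0.58 = 823 K; P₂ = P₁(V₁/V₂)^n = 1170 kPa.
W = (P₁V₁−P₂V₂)/(n−1) = (321×41.8−1170×18.4)/0.58 = -14100 J.
ΔU = nCvΔT = 3.15×12.5×(823−512) = 12200 J.
Q = ΔU + W = -1830 J.
State after step 1: P = 1170 kPa, V = 18.4 L, T = 823 K.
Step 2 — Isobaric: P stays 1170 kPa; V/T = const ⇒ T₂ = 474 K, V₂ = 10.6 L.
W = PΔV = 1170×(10.6−18.4) kPa·L = -9140 J.
ΔU = nCvΔT = 3.15×12.5×(474−823) = -13700 J.
Q = ΔU + W = nCpΔT = -22900 J.
Net over both steps: W = -23200 J, Q = -24700 J, ΔU = -1490 J.

-23200 J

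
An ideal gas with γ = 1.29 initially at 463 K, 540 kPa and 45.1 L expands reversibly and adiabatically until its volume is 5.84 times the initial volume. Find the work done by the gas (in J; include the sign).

33600 J

n = P₁V₁/(RT₁) = 540×45.1/(8.314×463) = 6.33 mol.
Adiabatic: TV^(γ−1) = const ⇒ T₂ = 463×(0.171)^0.290 = 278 K; PV^γ = const ⇒ P₂ = 55.4 kPa.
ΔU = nCvΔT = 6.33×28.7×(278−463) = -33600 J.
Q = 0 for an adiabatic process, so W = −ΔU = 33600 J.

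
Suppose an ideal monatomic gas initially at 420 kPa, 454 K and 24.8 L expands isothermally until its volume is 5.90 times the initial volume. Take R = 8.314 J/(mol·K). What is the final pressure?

71.2 kPa

Isothermal: T stays 454 K; PV = const ⇒ V₂ = 146 L, P₂ = 71.2 kPa.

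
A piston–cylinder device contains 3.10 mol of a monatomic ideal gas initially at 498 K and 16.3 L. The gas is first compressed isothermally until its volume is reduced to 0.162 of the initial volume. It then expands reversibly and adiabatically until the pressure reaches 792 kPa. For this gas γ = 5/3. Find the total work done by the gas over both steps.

-13400 J

P₁ = nRT₁/V₁ = 3.10×8.314×498/16.3 = 787 kPa.
Step 1 — Isothermal: T stays 498 K; PV = const ⇒ V₂ = 2.64 L, P₂ = 4860 kPa.
ΔU = 0 (ideal gas, T constant).
W = nRT ln(V₂/V₁) = 3.10×8.314×498×ln(0.162) = -23400 J.
Q = ΔU + W = -23400 J.
State after step 1: P = 4860 kPa, V = 2.64 L, T = 498 K.
Step 2 — Adiabatic: T₂/T₁ = (P₂/P₁)^((γ−1)/γ) ⇒ T₂ = 498×(0.163)^0.400 = 241 K; V₂ = 7.84 L.
ΔU = nCvΔT = 3.10×12.5×(241−498) = -9940 J.
Q = 0 for an adiabatic process, so W = −ΔU = 9940 J.
Net over both steps: W = -13400 J, Q = -23400 J, ΔU = -9940 J.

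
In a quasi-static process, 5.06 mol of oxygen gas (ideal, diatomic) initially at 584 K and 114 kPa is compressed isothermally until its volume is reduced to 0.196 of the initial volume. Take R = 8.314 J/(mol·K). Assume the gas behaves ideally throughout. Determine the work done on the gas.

V₁ = nRT₁/P₁ = 5.06×8.314×584/114 = 216 L.
Isothermal: T stays 584 K; PV = const ⇒ V₂ = 42.2 L, P₂ = 582 kPa.
W = nRT ln(V₂/V₁) = 5.06×8.314×584×ln(0.196) = -40000 J.
Work done on the gas = −W_by = 40000 J.

40000 J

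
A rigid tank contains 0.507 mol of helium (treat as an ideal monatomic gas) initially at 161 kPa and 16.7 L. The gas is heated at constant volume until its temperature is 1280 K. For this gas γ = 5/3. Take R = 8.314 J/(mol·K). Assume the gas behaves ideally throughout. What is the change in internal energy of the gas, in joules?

4060 J

T₁ = P₁V₁/(nR) = 161×16.7/(0.507×8.314) = 638 K.
Isochoric: V stays 16.7 L; P/T = const ⇒ T₂ = 1280 K, P₂ = 323 kPa.
For an ideal gas ΔU = nCvΔT with Cv = (3/2)R = 12.5 J/(mol·K).
ΔU = 0.507×12.5×(1280−638) = 4060 J.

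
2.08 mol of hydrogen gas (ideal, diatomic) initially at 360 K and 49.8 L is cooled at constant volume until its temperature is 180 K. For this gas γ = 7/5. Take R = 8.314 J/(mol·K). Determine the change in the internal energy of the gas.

P₁ = nRT₁/V₁ = 2.08×8.314×360/49.8 = 125 kPa.
Isochoric: V stays 49.8 L; P/T = const ⇒ T₂ = 180 K, P₂ = 62.5 kPa.
For an ideal gas ΔU = nCvΔT with Cv = (5/2)R = 20.8 J/(mol·K).
ΔU = 2.08×20.8×(180−360) = -7780 J.

-7780 J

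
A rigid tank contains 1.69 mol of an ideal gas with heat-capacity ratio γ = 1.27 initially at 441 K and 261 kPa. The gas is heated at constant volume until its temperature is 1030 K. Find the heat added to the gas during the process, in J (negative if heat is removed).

V₁ = nRT₁/P₁ = 1.69×8.314×441/261 = 23.7 L.
Isochoric: V stays 23.7 L; P/T = const ⇒ T₂ = 1030 K, P₂ = 610 kPa.
W = 0 (no volume change).
ΔU = nCvΔT = 1.69×30.8×(1030−441) = 30700 J.
Q = ΔU = 30700 J.

30700 J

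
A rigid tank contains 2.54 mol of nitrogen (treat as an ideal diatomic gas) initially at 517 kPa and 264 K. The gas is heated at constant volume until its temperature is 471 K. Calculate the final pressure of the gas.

V₁ = nRT₁/P₁ = 2.54×8.314×264/517 = 10.8 L.
Isochoric: V stays 10.8 L; P/T = const ⇒ T₂ = 471 K, P₂ = 922 kPa.

922 kPa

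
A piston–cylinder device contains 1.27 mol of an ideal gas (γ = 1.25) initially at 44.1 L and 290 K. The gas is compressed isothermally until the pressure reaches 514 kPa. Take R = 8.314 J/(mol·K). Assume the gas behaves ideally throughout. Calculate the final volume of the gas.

P₁ = nRT₁/V₁ = 1.27×8.314×290/44.1 = 69.4 kPa.
Isothermal: T stays 290 K; PV = const ⇒ V₂ = 5.96 L, P₂ = 514 kPa.

5.96 L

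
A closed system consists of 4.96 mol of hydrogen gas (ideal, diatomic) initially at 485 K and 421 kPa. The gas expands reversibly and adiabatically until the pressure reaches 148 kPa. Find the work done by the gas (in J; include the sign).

V₁ = nRT₁/P₁ = 4.96×8.314×485/421 = 47.5 L.
Adiabatic: T₂/T₁ = (P₂/P₁)^((γ−1)/γ) ⇒ T₂ = 485×(0.352)^0.286 = 360 K; V₂ = 100 L.
ΔU = nCvΔT = 4.96×20.8×(360−485) = -12900 J.
Q = 0 for an adiabatic process, so W = −ΔU = 12900 J.

12900 J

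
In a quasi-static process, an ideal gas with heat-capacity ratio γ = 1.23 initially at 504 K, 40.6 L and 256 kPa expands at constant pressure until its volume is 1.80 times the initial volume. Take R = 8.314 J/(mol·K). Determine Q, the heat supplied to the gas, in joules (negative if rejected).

n = P₁V₁/(RT₁) = 256×40.6/(8.314×504) = 2.48 mol.
Isobaric: P stays 256 kPa; V/T = const ⇒ T₂ = 907 K, V₂ = 73.1 L.
W = PΔV = 256×(73.1−40.6) kPa·L = 8310 J.
ΔU = nCvΔT = 2.48×36.1×(907−504) = 36200 J.
Q = ΔU + W = nCpΔT = 44500 J.

44500 J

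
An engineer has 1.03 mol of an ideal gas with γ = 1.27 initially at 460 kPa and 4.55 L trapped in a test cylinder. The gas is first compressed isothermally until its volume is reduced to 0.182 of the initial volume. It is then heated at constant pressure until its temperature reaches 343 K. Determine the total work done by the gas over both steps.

-2720 J

T₁ = P₁V₁/(nR) = 460×4.55/(1.03×8.314) = 244 K.
Step 1 — Isothermal: T stays 244 K; PV = const ⇒ V₂ = 0.828 L, P₂ = 2530 kPa.
ΔU = 0 (ideal gas, T constant).
W = nRT ln(V₂/V₁) = 1.03×8.314×244×ln(0.182) = -3570 J.
Q = ΔU + W = -3570 J.
State after step 1: P = 2530 kPa, V = 0.828 L, T = 244 K.
Step 2 — Isobaric: P stays 2530 kPa; V/T = const ⇒ T₂ = 343 K, V₂ = 1.16 L.
W = PΔV = 2530×(1.16−0.828) kPa·L = 844 J.
ΔU = nCvΔT = 1.03×30.8×(343−244) = 3130 J.
Q = ΔU + W = nCpΔT = 3970 J.
Net over both steps: W = -2720 J, Q = 405 J, ΔU = 3130 J.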